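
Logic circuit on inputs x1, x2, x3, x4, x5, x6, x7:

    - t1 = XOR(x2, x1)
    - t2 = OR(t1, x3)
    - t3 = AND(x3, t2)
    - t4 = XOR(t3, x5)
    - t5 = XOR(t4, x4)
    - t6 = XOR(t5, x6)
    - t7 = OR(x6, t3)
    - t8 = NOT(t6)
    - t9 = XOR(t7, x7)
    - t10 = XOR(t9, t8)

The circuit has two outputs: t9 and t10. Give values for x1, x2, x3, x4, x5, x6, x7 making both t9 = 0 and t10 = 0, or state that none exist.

Check with x1=0, x2=0, x3=0, x4=0, x5=1, x6=0, x7=0:
t1 = XOR(x2, x1) = XOR(0, 0) = 0
t2 = OR(t1, x3) = OR(0, 0) = 0
t3 = AND(x3, t2) = AND(0, 0) = 0
t4 = XOR(t3, x5) = XOR(0, 1) = 1
t5 = XOR(t4, x4) = XOR(1, 0) = 1
t6 = XOR(t5, x6) = XOR(1, 0) = 1
t7 = OR(x6, t3) = OR(0, 0) = 0
t8 = NOT(t6) = NOT 1 = 0
t9 = XOR(t7, x7) = XOR(0, 0) = 0
t10 = XOR(t9, t8) = XOR(0, 0) = 0
So t9 = 0 and t10 = 0.

x1=0, x2=0, x3=0, x4=0, x5=1, x6=0, x7=0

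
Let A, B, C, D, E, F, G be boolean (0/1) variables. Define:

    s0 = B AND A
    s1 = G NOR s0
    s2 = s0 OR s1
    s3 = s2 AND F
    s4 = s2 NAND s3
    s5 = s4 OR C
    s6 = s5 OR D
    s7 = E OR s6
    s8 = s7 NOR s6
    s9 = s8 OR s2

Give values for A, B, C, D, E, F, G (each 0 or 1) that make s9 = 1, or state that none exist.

Check with A=1 B=1 C=1 D=0 E=0 F=1 G=1:
s0 = B AND A = 1 AND 1 = 1
s1 = G NOR s0 = 1 NOR 1 = 0
s2 = s0 OR s1 = 1 OR 0 = 1
s3 = s2 AND F = 1 AND 1 = 1
s4 = s2 NAND s3 = 1 NAND 1 = 0
s5 = s4 OR C = 0 OR 1 = 1
s6 = s5 OR D = 1 OR 0 = 1
s7 = E OR s6 = 0 OR 1 = 1
s8 = s7 NOR s6 = 1 NOR 1 = 0
s9 = s8 OR s2 = 0 OR 1 = 1
So s9 = 1 as required.

A=1 B=1 C=1 D=0 E=0 F=1 G=1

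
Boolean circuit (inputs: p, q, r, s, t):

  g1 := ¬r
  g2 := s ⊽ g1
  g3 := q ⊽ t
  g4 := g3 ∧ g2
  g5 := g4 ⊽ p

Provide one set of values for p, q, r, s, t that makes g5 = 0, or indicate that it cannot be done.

g5 = g4 ⊽ p must be 0, so at least one of g4, p is 1.
Check with p=1 q=1 r=1 s=0 t=0:
g1 = ¬r = ¬1 = 0
g2 = s ⊽ g1 = 0 ⊽ 0 = 1
g3 = q ⊽ t = 1 ⊽ 0 = 0
g4 = g3 ∧ g2 = 0 ∧ 1 = 0
g5 = g4 ⊽ p = 0 ⊽ 1 = 0
So g5 = 0 as required.

p=1 q=1 r=1 s=0 t=0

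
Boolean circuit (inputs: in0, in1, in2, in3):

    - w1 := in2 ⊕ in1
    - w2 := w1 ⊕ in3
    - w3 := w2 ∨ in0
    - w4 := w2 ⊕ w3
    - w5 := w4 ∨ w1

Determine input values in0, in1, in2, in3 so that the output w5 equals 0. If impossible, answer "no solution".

w5 = w4 ∨ w1 must be 0, so both w4 = 0 and w1 = 0.
w4 = w2 ⊕ w3 must be 0, so w2 and w3 are equal.
w1 = in2 ⊕ in1 must be 0, so in2 and in1 are equal.
Check with in0=1 in1=0 in2=0 in3=1:
w1 = in2 ⊕ in1 = 0 ⊕ 0 = 0
w2 = w1 ⊕ in3 = 0 ⊕ 1 = 1
w3 = w2 ∨ in0 = 1 ∨ 1 = 1
w4 = w2 ⊕ w3 = 1 ⊕ 1 = 0
w5 = w4 ∨ w1 = 0 ∨ 0 = 0
So w5 = 0 as required.

in0=1 in1=0 in2=0 in3=1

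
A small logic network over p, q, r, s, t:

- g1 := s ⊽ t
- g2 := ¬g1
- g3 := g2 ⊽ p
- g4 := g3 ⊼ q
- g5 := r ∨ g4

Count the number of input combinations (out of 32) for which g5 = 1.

31

g5 = r ∨ g4 must be 1, so at least one of r, g4 is 1.
Enumerating the 32 input combinations, 31 give g5 = 1 and 1 give g5 = 0.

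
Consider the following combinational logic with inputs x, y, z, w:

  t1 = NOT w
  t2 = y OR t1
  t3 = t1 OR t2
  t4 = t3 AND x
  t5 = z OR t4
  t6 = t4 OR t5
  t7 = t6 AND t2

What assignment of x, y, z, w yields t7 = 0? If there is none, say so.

Check with x=0, y=1, z=0, w=1:
t1 = NOT w = NOT 1 = 0
t2 = y OR t1 = 1 OR 0 = 1
t3 = t1 OR t2 = 0 OR 1 = 1
t4 = t3 AND x = 1 AND 0 = 0
t5 = z OR t4 = 0 OR 0 = 0
t6 = t4 OR t5 = 0 OR 0 = 0
t7 = t6 AND t2 = 0 AND 1 = 0
So t7 = 0 as required.

x=0, y=1, z=0, w=1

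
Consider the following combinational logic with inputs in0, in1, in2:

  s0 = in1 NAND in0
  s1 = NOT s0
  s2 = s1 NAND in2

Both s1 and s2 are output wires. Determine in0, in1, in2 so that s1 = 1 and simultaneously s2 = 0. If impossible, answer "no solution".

in0=1, in1=1, in2=1

Check with in0=1, in1=1, in2=1:
s0 = in1 NAND in0 = 1 NAND 1 = 0
s1 = NOT s0 = NOT 0 = 1
s2 = s1 NAND in2 = 1 NAND 1 = 0
So s1 = 1 and s2 = 0.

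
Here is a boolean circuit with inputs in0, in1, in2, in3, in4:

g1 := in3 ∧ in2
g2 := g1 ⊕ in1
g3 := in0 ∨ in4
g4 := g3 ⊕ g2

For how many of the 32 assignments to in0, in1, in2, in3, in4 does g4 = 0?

16

g4 = g3 ⊕ g2 must be 0, so g3 and g2 are equal.
Enumerating the 32 input combinations, 16 give g4 = 0 and 16 give g4 = 1.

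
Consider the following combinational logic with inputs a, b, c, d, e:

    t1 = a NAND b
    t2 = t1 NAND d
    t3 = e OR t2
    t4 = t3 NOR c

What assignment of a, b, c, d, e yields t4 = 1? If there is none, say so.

a=0, b=1, c=0, d=1, e=0

Check with a=0, b=1, c=0, d=1, e=0:
t1 = a NAND b = 0 NAND 1 = 1
t2 = t1 NAND d = 1 NAND 1 = 0
t3 = e OR t2 = 0 OR 0 = 0
t4 = t3 NOR c = 0 NOR 0 = 1
So t4 = 1 as required.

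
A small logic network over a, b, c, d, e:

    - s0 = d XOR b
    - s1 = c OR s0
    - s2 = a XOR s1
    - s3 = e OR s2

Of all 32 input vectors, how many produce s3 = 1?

24

s3 = e OR s2 must be 1, so at least one of e, s2 is 1.
Enumerating the 32 input combinations, 24 give s3 = 1 and 8 give s3 = 0.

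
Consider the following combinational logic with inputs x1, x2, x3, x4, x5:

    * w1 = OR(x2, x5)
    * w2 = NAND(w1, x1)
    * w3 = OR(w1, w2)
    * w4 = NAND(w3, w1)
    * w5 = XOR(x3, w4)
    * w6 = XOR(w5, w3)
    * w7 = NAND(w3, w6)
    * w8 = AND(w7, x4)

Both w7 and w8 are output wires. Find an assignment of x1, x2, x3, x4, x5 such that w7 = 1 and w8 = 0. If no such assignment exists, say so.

Check with x1=1, x2=0, x3=1, x4=0, x5=1:
w1 = OR(x2, x5) = OR(0, 1) = 1
w2 = NAND(w1, x1) = NAND(1, 1) = 0
w3 = OR(w1, w2) = OR(1, 0) = 1
w4 = NAND(w3, w1) = NAND(1, 1) = 0
w5 = XOR(x3, w4) = XOR(1, 0) = 1
w6 = XOR(w5, w3) = XOR(1, 1) = 0
w7 = NAND(w3, w6) = NAND(1, 0) = 1
w8 = AND(w7, x4) = AND(1, 0) = 0
So w7 = 1 and w8 = 0.

x1=1, x2=0, x3=1, x4=0, x5=1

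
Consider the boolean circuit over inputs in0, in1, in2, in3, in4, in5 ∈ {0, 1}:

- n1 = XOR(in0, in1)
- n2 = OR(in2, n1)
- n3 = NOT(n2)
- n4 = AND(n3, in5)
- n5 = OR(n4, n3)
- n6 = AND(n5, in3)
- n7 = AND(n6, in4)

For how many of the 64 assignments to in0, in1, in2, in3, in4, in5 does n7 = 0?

60

n7 = AND(n6, in4) must be 0, so at least one of n6, in4 is 0.
Enumerating the 64 input combinations, 60 give n7 = 0 and 4 give n7 = 1.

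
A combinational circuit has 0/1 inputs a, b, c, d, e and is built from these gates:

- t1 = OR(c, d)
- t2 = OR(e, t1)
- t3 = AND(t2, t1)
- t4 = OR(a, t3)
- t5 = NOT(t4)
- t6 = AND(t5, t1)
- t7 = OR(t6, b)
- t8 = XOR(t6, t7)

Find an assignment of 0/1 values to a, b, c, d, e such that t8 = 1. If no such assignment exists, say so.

t8 = XOR(t6, t7) must be 1, so t6 and t7 differ.
Check with a=1, b=1, c=0, d=1, e=1:
t1 = OR(c, d) = OR(0, 1) = 1
t2 = OR(e, t1) = OR(1, 1) = 1
t3 = AND(t2, t1) = AND(1, 1) = 1
t4 = OR(a, t3) = OR(1, 1) = 1
t5 = NOT(t4) = NOT 1 = 0
t6 = AND(t5, t1) = AND(0, 1) = 0
t7 = OR(t6, b) = OR(0, 1) = 1
t8 = XOR(t6, t7) = XOR(0, 1) = 1
So t8 = 1 as required.

a=1, b=1, c=0, d=1, e=1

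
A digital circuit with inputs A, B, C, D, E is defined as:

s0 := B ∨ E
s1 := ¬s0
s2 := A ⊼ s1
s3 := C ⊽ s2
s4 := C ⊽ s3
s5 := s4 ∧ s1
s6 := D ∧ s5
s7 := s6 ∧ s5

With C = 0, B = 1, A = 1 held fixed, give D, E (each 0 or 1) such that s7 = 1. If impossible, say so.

no solution exists

With C = 0, B = 1, A = 1 fixed, none of the 4 settings of D, E give s7 = 1.
For example, with D=0, E=1:
s0 = B ∨ E = 1 ∨ 1 = 1
s1 = ¬s0 = ¬1 = 0
s2 = A ⊼ s1 = 1 ⊼ 0 = 1
s3 = C ⊽ s2 = 0 ⊽ 1 = 0
s4 = C ⊽ s3 = 0 ⊽ 0 = 1
s5 = s4 ∧ s1 = 1 ∧ 0 = 0
s6 = D ∧ s5 = 0 ∧ 0 = 0
s7 = s6 ∧ s5 = 0 ∧ 0 = 0
giving s7 = 0 ≠ 1.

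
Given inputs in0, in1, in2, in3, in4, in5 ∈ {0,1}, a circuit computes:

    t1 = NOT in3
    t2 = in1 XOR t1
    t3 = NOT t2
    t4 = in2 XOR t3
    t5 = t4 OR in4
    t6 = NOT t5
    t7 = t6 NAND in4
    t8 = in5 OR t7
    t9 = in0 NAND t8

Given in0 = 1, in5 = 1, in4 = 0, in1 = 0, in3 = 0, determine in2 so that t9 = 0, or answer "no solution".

t9 = in0 NAND t8 must be 0, so both in0 = 1 and t8 = 1.
t8 = in5 OR t7 must be 1, so at least one of in5, t7 is 1.
Check with in0 = 1, in5 = 1, in4 = 0, in1 = 0, in3 = 0 and in2=1:
t1 = NOT in3 = NOT 0 = 1
t2 = in1 XOR t1 = 0 XOR 1 = 1
t3 = NOT t2 = NOT 1 = 0
t4 = in2 XOR t3 = 1 XOR 0 = 1
t5 = t4 OR in4 = 1 OR 0 = 1
t6 = NOT t5 = NOT 1 = 0
t7 = t6 NAND in4 = 0 NAND 0 = 1
t8 = in5 OR t7 = 1 OR 1 = 1
t9 = in0 NAND t8 = 1 NAND 1 = 0
So t9 = 0.

in2=1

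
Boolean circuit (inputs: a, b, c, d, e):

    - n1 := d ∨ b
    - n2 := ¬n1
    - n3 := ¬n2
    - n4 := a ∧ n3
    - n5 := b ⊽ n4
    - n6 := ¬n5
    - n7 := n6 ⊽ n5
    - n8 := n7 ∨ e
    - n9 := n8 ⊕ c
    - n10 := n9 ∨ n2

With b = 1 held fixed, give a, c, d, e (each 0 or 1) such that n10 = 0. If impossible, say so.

a=1 c=0 d=0 e=0

Check with b = 1 and a=1, c=0, d=0, e=0:
n1 = d ∨ b = 0 ∨ 1 = 1
n2 = ¬n1 = ¬1 = 0
n3 = ¬n2 = ¬0 = 1
n4 = a ∧ n3 = 1 ∧ 1 = 1
n5 = b ⊽ n4 = 1 ⊽ 1 = 0
n6 = ¬n5 = ¬0 = 1
n7 = n6 ⊽ n5 = 1 ⊽ 0 = 0
n8 = n7 ∨ e = 0 ∨ 0 = 0
n9 = n8 ⊕ c = 0 ⊕ 0 = 0
n10 = n9 ∨ n2 = 0 ∨ 0 = 0
So n10 = 0.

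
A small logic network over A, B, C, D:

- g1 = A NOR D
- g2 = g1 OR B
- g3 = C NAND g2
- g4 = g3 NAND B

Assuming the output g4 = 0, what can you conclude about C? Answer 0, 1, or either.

g4 = g3 NAND B must be 0, so both g3 = 1 and B = 1.
g3 = C NAND g2 must be 1, so at least one of C, g2 is 0.
Every assignment with g4 = 0 has C = 0; there are 4 such assignment(s).
  A=0, B=1, C=0, D=0
  A=0, B=1, C=0, D=1
  A=1, B=1, C=0, D=0
  A=1, B=1, C=0, D=1

0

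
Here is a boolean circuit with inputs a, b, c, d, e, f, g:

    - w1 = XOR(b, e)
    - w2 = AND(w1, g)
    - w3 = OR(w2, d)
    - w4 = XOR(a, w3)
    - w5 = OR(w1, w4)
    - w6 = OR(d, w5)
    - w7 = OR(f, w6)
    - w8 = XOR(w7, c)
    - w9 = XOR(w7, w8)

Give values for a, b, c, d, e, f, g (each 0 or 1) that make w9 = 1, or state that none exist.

w9 = XOR(w7, w8) must be 1, so w7 and w8 differ.
Check with a=0, b=0, c=1, d=1, e=0, f=0, g=1:
w1 = XOR(b, e) = XOR(0, 0) = 0
w2 = AND(w1, g) = AND(0, 1) = 0
w3 = OR(w2, d) = OR(0, 1) = 1
w4 = XOR(a, w3) = XOR(0, 1) = 1
w5 = OR(w1, w4) = OR(0, 1) = 1
w6 = OR(d, w5) = OR(1, 1) = 1
w7 = OR(f, w6) = OR(0, 1) = 1
w8 = XOR(w7, c) = XOR(1, 1) = 0
w9 = XOR(w7, w8) = XOR(1, 0) = 1
So w9 = 1 as required.

a=0, b=0, c=1, d=1, e=0, f=0, g=1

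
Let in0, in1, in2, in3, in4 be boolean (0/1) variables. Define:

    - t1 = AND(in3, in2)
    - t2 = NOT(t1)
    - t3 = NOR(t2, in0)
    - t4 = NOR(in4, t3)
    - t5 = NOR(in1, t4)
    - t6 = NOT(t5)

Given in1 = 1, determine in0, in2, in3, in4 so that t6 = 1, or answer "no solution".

t6 = NOT(t5) must be 1, so t5 = 0.
t5 = NOR(in1, t4) must be 0, so at least one of in1, t4 is 1.
Check with in1 = 1 and in0=1, in2=0, in3=0, in4=1:
t1 = AND(in3, in2) = AND(0, 0) = 0
t2 = NOT(t1) = NOT 0 = 1
t3 = NOR(t2, in0) = NOR(1, 1) = 0
t4 = NOR(in4, t3) = NOR(1, 0) = 0
t5 = NOR(in1, t4) = NOR(1, 0) = 0
t6 = NOT(t5) = NOT 0 = 1
So t6 = 1.

in0=1 in2=0 in3=0 in4=1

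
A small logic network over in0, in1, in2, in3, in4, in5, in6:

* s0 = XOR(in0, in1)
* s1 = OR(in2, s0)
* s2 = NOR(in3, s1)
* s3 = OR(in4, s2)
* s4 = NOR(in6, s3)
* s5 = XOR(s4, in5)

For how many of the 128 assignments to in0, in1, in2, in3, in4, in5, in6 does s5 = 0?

64

s5 = XOR(s4, in5) must be 0, so s4 and in5 are equal.
Enumerating the 128 input combinations, 64 give s5 = 0 and 64 give s5 = 1.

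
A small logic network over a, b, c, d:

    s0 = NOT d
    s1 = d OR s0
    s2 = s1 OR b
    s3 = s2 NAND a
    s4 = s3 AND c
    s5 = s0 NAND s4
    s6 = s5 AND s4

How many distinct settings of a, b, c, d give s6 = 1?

s6 = s5 AND s4 must be 1, so both s5 = 1 and s4 = 1.
Satisfying assignments:
  a=0, b=0, c=1, d=1
  a=0, b=1, c=1, d=1

2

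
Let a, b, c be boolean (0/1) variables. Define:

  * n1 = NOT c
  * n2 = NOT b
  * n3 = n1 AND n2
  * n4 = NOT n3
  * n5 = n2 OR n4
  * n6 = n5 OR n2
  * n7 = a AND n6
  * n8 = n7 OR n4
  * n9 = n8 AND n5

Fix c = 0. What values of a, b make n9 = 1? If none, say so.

n9 = n8 AND n5 must be 1, so both n8 = 1 and n5 = 1.
n8 = n7 OR n4 must be 1, so at least one of n7, n4 is 1.
Check with c = 0 and a=1, b=1:
n1 = NOT c = NOT 0 = 1
n2 = NOT b = NOT 1 = 0
n3 = n1 AND n2 = 1 AND 0 = 0
n4 = NOT n3 = NOT 0 = 1
n5 = n2 OR n4 = 0 OR 1 = 1
n6 = n5 OR n2 = 1 OR 0 = 1
n7 = a AND n6 = 1 AND 1 = 1
n8 = n7 OR n4 = 1 OR 1 = 1
n9 = n8 AND n5 = 1 AND 1 = 1
So n9 = 1.

a=1, b=1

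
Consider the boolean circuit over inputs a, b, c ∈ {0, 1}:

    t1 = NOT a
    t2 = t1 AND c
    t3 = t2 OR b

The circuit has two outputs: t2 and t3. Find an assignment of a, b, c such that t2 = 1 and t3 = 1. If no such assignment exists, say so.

Check with a=0, b=1, c=1:
t1 = NOT a = NOT 0 = 1
t2 = t1 AND c = 1 AND 1 = 1
t3 = t2 OR b = 1 OR 1 = 1
So t2 = 1 and t3 = 1.

a=0, b=1, c=1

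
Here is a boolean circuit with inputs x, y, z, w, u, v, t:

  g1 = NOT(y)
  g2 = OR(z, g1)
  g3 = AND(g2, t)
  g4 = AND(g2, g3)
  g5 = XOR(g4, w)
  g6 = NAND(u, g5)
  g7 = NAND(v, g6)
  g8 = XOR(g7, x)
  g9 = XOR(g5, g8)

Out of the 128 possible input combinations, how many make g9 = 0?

64

g9 = XOR(g5, g8) must be 0, so g5 and g8 are equal.
Enumerating the 128 input combinations, 64 give g9 = 0 and 64 give g9 = 1.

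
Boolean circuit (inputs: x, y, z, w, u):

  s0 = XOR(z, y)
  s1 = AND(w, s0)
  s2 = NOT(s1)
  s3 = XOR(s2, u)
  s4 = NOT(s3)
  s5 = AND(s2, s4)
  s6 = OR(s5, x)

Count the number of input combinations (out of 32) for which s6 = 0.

10

s6 = OR(s5, x) must be 0, so both s5 = 0 and x = 0.
Enumerating the 32 input combinations, 10 give s6 = 0 and 22 give s6 = 1.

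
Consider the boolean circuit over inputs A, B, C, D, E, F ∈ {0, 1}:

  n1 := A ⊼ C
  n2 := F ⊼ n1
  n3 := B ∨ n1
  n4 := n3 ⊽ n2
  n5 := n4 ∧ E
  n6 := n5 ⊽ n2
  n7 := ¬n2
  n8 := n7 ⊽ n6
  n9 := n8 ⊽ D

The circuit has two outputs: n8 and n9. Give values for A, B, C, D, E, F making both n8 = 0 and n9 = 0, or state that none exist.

A=0, B=1, C=1, D=1, E=1, F=1

Check with A=0, B=1, C=1, D=1, E=1, F=1:
n1 = A ⊼ C = 0 ⊼ 1 = 1
n2 = F ⊼ n1 = 1 ⊼ 1 = 0
n3 = B ∨ n1 = 1 ∨ 1 = 1
n4 = n3 ⊽ n2 = 1 ⊽ 0 = 0
n5 = n4 ∧ E = 0 ∧ 1 = 0
n6 = n5 ⊽ n2 = 0 ⊽ 0 = 1
n7 = ¬n2 = ¬0 = 1
n8 = n7 ⊽ n6 = 1 ⊽ 1 = 0
n9 = n8 ⊽ D = 0 ⊽ 1 = 0
So n8 = 0 and n9 = 0.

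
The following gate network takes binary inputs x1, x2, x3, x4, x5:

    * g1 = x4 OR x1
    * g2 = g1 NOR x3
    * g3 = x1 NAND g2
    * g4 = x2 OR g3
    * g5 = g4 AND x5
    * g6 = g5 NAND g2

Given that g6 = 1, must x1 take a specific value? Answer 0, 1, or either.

either

Both values of x1 occur among assignments with g6 = 1:
  x1=0: x1=0, x2=0, x3=0, x4=0, x5=0
  x1=1: x1=1, x2=0, x3=0, x4=0, x5=0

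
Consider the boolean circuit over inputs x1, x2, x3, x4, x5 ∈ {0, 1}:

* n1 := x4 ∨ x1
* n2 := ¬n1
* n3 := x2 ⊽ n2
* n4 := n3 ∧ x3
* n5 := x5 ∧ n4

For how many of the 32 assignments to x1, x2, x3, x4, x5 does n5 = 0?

n5 = x5 ∧ n4 must be 0, so at least one of x5, n4 is 0.
Enumerating the 32 input combinations, 29 give n5 = 0 and 3 give n5 = 1.

29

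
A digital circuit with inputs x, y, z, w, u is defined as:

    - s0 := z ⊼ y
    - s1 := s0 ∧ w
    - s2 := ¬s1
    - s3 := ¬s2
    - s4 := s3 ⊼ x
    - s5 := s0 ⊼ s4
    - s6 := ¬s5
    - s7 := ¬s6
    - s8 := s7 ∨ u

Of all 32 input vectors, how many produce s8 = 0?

9

s8 = s7 ∨ u must be 0, so both s7 = 0 and u = 0.
s7 = ¬s6 must be 0, so s6 = 1.
Enumerating the 32 input combinations, 9 give s8 = 0 and 23 give s8 = 1.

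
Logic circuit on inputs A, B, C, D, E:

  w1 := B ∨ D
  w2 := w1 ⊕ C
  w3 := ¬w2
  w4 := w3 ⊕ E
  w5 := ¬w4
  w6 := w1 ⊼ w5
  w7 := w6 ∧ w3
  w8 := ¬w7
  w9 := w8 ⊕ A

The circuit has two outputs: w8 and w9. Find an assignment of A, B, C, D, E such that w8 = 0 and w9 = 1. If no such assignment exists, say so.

A=1, B=1, C=1, D=0, E=0

Check with A=1, B=1, C=1, D=0, E=0:
w1 = B ∨ D = 1 ∨ 0 = 1
w2 = w1 ⊕ C = 1 ⊕ 1 = 0
w3 = ¬w2 = ¬0 = 1
w4 = w3 ⊕ E = 1 ⊕ 0 = 1
w5 = ¬w4 = ¬1 = 0
w6 = w1 ⊼ w5 = 1 ⊼ 0 = 1
w7 = w6 ∧ w3 = 1 ∧ 1 = 1
w8 = ¬w7 = ¬1 = 0
w9 = w8 ⊕ A = 0 ⊕ 1 = 1
So w8 = 0 and w9 = 1.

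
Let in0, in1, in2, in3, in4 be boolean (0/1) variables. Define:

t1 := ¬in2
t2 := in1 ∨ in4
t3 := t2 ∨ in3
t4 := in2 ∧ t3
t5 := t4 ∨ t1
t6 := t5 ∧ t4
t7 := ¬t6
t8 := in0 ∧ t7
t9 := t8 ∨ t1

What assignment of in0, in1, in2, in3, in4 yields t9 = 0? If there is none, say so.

Check with in0=0, in1=1, in2=1, in3=1, in4=1:
t1 = ¬in2 = ¬1 = 0
t2 = in1 ∨ in4 = 1 ∨ 1 = 1
t3 = t2 ∨ in3 = 1 ∨ 1 = 1
t4 = in2 ∧ t3 = 1 ∧ 1 = 1
t5 = t4 ∨ t1 = 1 ∨ 0 = 1
t6 = t5 ∧ t4 = 1 ∧ 1 = 1
t7 = ¬t6 = ¬1 = 0
t8 = in0 ∧ t7 = 0 ∧ 0 = 0
t9 = t8 ∨ t1 = 0 ∨ 0 = 0
So t9 = 0 as required.

in0=0, in1=1, in2=1, in3=1, in4=1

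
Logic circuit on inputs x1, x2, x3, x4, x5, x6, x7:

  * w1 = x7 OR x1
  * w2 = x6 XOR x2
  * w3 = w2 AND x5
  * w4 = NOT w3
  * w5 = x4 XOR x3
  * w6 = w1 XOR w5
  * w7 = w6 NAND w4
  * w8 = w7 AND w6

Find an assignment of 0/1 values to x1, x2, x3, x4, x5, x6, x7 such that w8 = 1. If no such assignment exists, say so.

w8 = w7 AND w6 must be 1, so both w7 = 1 and w6 = 1.
w7 = w6 NAND w4 must be 1, so at least one of w6, w4 is 0.
Check with x1=1 x2=1 x3=0 x4=0 x5=1 x6=0 x7=1:
w1 = x7 OR x1 = 1 OR 1 = 1
w2 = x6 XOR x2 = 0 XOR 1 = 1
w3 = w2 AND x5 = 1 AND 1 = 1
w4 = NOT w3 = NOT 1 = 0
w5 = x4 XOR x3 = 0 XOR 0 = 0
w6 = w1 XOR w5 = 1 XOR 0 = 1
w7 = w6 NAND w4 = 1 NAND 0 = 1
w8 = w7 AND w6 = 1 AND 1 = 1
So w8 = 1 as required.

x1=1 x2=1 x3=0 x4=0 x5=1 x6=0 x7=1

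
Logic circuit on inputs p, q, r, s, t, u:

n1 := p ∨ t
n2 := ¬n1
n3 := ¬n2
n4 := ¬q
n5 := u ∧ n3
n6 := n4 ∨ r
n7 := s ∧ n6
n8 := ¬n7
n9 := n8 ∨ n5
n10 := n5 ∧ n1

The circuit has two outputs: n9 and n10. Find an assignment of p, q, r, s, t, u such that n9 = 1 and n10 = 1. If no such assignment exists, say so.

Check with p=0 q=1 r=1 s=0 t=1 u=1:
n1 = p ∨ t = 0 ∨ 1 = 1
n2 = ¬n1 = ¬1 = 0
n3 = ¬n2 = ¬0 = 1
n4 = ¬q = ¬1 = 0
n5 = u ∧ n3 = 1 ∧ 1 = 1
n6 = n4 ∨ r = 0 ∨ 1 = 1
n7 = s ∧ n6 = 0 ∧ 1 = 0
n8 = ¬n7 = ¬0 = 1
n9 = n8 ∨ n5 = 1 ∨ 1 = 1
n10 = n5 ∧ n1 = 1 ∧ 1 = 1
So n9 = 1 and n10 = 1.

p=0 q=1 r=1 s=0 t=1 u=1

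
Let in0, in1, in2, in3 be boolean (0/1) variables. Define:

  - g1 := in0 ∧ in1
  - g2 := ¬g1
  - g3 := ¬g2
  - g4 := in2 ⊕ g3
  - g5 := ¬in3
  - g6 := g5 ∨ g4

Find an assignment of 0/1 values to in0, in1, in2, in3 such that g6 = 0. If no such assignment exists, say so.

in0=1, in1=0, in2=0, in3=1

g6 = g5 ∨ g4 must be 0, so both g5 = 0 and g4 = 0.
g5 = ¬in3 must be 0, so in3 = 1.
Check with in0=1, in1=0, in2=0, in3=1:
g1 = in0 ∧ in1 = 1 ∧ 0 = 0
g2 = ¬g1 = ¬0 = 1
g3 = ¬g2 = ¬1 = 0
g4 = in2 ⊕ g3 = 0 ⊕ 0 = 0
g5 = ¬in3 = ¬1 = 0
g6 = g5 ∨ g4 = 0 ∨ 0 = 0
So g6 = 0 as required.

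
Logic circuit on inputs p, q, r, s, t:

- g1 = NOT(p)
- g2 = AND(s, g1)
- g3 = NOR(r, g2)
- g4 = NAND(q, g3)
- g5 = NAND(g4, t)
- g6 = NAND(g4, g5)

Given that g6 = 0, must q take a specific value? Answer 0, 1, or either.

either

Both values of q occur among assignments with g6 = 0:
  q=0: p=0, q=0, r=0, s=0, t=0
  q=1: p=0, q=1, r=0, s=1, t=0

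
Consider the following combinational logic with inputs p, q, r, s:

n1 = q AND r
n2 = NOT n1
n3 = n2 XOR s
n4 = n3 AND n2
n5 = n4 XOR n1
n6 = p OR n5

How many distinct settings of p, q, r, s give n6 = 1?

13

n6 = p OR n5 must be 1, so at least one of p, n5 is 1.
Enumerating the 16 input combinations, 13 give n6 = 1 and 3 give n6 = 0.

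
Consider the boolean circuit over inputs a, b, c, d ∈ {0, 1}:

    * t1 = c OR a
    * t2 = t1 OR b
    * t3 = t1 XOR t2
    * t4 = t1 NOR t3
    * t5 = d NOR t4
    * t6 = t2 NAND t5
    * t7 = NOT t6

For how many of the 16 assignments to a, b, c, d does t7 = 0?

9

t7 = NOT t6 must be 0, so t6 = 1.
Enumerating the 16 input combinations, 9 give t7 = 0 and 7 give t7 = 1.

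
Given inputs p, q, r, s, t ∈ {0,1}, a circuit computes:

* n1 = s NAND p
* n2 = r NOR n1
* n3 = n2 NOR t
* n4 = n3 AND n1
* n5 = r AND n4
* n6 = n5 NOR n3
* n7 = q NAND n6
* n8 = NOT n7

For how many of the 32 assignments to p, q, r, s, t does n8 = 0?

23

n8 = NOT n7 must be 0, so n7 = 1.
n7 = q NAND n6 must be 1, so at least one of q, n6 is 0.
Enumerating the 32 input combinations, 23 give n8 = 0 and 9 give n8 = 1.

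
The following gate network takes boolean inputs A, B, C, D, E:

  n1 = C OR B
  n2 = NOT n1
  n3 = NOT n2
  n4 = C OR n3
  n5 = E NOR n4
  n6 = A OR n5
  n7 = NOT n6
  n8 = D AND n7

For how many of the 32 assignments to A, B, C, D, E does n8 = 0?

25

n8 = D AND n7 must be 0, so at least one of D, n7 is 0.
Enumerating the 32 input combinations, 25 give n8 = 0 and 7 give n8 = 1.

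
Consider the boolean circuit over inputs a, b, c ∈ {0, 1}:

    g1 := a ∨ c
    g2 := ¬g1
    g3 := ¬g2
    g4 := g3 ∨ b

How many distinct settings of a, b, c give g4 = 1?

7

g4 = g3 ∨ b must be 1, so at least one of g3, b is 1.
Enumerating the 8 input combinations, 7 give g4 = 1 and 1 give g4 = 0.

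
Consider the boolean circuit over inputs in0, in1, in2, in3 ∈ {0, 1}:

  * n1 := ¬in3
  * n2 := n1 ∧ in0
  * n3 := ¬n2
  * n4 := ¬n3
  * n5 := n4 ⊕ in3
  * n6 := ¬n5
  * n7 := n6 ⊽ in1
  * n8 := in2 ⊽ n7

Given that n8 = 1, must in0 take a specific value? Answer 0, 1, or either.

either

Both values of in0 occur among assignments with n8 = 1:
  in0=0: in0=0, in1=0, in2=0, in3=0
  in0=1: in0=1, in1=1, in2=0, in3=0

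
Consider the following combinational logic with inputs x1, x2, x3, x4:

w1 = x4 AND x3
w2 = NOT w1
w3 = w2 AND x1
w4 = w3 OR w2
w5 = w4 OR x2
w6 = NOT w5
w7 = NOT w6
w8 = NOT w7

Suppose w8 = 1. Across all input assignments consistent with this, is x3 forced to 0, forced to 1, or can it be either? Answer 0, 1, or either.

1

w8 = NOT w7 must be 1, so w7 = 0.
w7 = NOT w6 must be 0, so w6 = 1.
Every assignment with w8 = 1 has x3 = 1; there are 2 such assignment(s).
  x1=0, x2=0, x3=1, x4=1
  x1=1, x2=0, x3=1, x4=1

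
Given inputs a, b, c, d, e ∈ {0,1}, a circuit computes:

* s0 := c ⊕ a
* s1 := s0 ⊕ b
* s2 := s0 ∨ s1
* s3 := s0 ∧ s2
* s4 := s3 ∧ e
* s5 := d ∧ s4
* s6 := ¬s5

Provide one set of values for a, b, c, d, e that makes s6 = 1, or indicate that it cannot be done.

s6 = ¬s5 must be 1, so s5 = 0.
Check with a=1 b=1 c=1 d=1 e=1:
s0 = c ⊕ a = 1 ⊕ 1 = 0
s1 = s0 ⊕ b = 0 ⊕ 1 = 1
s2 = s0 ∨ s1 = 0 ∨ 1 = 1
s3 = s0 ∧ s2 = 0 ∧ 1 = 0
s4 = s3 ∧ e = 0 ∧ 1 = 0
s5 = d ∧ s4 = 1 ∧ 0 = 0
s6 = ¬s5 = ¬0 = 1
So s6 = 1 as required.

a=1 b=1 c=1 d=1 e=1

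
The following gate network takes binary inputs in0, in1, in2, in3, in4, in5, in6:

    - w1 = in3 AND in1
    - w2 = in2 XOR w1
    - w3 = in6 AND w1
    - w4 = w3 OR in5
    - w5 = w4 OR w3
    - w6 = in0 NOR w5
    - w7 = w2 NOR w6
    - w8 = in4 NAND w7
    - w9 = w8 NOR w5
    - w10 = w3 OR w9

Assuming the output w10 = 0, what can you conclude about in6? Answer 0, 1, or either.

either

Both values of in6 occur among assignments with w10 = 0:
  in6=0: in0=0, in1=0, in2=0, in3=0, in4=0, in5=0, in6=0
  in6=1: in0=0, in1=0, in2=0, in3=0, in4=0, in5=0, in6=1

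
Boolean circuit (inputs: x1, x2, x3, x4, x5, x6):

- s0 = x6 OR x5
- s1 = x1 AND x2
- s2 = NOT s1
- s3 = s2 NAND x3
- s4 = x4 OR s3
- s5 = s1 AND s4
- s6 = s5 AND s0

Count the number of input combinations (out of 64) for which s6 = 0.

52

s6 = s5 AND s0 must be 0, so at least one of s5, s0 is 0.
Enumerating the 64 input combinations, 52 give s6 = 0 and 12 give s6 = 1.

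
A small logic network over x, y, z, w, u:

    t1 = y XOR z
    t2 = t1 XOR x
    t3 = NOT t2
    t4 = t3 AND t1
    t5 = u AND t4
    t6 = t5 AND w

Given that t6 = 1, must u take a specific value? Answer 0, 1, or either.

1

t6 = t5 AND w must be 1, so both t5 = 1 and w = 1.
Every assignment with t6 = 1 has u = 1; there are 2 such assignment(s).
  x=1, y=0, z=1, w=1, u=1
  x=1, y=1, z=0, w=1, u=1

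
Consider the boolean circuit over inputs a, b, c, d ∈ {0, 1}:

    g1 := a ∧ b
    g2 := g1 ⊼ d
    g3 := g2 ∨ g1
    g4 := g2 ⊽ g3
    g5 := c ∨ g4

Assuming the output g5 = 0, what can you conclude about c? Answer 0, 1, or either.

g5 = c ∨ g4 must be 0, so both c = 0 and g4 = 0.
g4 = g2 ⊽ g3 must be 0, so at least one of g2, g3 is 1.
Every assignment with g5 = 0 has c = 0; there are 8 such assignment(s).

0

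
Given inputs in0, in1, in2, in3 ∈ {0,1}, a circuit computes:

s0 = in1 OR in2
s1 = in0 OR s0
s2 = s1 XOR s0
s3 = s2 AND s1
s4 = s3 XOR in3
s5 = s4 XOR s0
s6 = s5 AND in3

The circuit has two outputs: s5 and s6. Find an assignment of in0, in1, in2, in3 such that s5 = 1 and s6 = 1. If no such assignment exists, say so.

in0=0 in1=0 in2=0 in3=1

Check with in0=0 in1=0 in2=0 in3=1:
s0 = in1 OR in2 = 0 OR 0 = 0
s1 = in0 OR s0 = 0 OR 0 = 0
s2 = s1 XOR s0 = 0 XOR 0 = 0
s3 = s2 AND s1 = 0 AND 0 = 0
s4 = s3 XOR in3 = 0 XOR 1 = 1
s5 = s4 XOR s0 = 1 XOR 0 = 1
s6 = s5 AND in3 = 1 AND 1 = 1
So s5 = 1 and s6 = 1.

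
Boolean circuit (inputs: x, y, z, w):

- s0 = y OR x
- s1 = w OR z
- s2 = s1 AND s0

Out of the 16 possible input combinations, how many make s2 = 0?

7

s2 = s1 AND s0 must be 0, so at least one of s1, s0 is 0.
Enumerating the 16 input combinations, 7 give s2 = 0 and 9 give s2 = 1.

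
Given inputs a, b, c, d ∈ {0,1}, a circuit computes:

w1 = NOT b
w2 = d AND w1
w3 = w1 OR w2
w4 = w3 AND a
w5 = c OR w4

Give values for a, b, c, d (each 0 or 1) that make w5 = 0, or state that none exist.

a=1 b=1 c=0 d=1

w5 = c OR w4 must be 0, so both c = 0 and w4 = 0.
w4 = w3 AND a must be 0, so at least one of w3, a is 0.
Check with a=1 b=1 c=0 d=1:
w1 = NOT b = NOT 1 = 0
w2 = d AND w1 = 1 AND 0 = 0
w3 = w1 OR w2 = 0 OR 0 = 0
w4 = w3 AND a = 0 AND 1 = 0
w5 = c OR w4 = 0 OR 0 = 0
So w5 = 0 as required.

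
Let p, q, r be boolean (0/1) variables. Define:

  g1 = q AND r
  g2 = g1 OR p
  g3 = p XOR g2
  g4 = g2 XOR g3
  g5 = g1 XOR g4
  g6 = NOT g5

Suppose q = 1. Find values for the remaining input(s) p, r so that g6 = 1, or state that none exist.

p=0, r=0

Check with q = 1 and p=0, r=0:
g1 = q AND r = 1 AND 0 = 0
g2 = g1 OR p = 0 OR 0 = 0
g3 = p XOR g2 = 0 XOR 0 = 0
g4 = g2 XOR g3 = 0 XOR 0 = 0
g5 = g1 XOR g4 = 0 XOR 0 = 0
g6 = NOT g5 = NOT 0 = 1
So g6 = 1.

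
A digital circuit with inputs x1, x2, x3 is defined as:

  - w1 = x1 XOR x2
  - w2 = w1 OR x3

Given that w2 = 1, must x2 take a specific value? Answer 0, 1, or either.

Both values of x2 occur among assignments with w2 = 1:
  x2=0: x1=0, x2=0, x3=1
  x2=1: x1=0, x2=1, x3=0

either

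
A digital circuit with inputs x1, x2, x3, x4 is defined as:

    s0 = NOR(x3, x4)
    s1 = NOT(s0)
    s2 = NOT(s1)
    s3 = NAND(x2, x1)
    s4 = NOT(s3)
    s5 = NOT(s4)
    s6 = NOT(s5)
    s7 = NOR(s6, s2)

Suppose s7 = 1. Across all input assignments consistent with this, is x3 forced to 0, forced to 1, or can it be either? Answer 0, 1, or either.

Both values of x3 occur among assignments with s7 = 1:
  x3=0: x1=0, x2=0, x3=0, x4=1
  x3=1: x1=0, x2=0, x3=1, x4=0

either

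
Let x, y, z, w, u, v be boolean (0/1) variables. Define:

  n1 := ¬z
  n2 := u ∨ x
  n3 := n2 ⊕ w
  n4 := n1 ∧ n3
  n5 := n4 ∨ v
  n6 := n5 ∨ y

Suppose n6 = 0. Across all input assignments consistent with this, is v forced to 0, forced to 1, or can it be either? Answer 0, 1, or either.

0

n6 = n5 ∨ y must be 0, so both n5 = 0 and y = 0.
n5 = n4 ∨ v must be 0, so both n4 = 0 and v = 0.
Every assignment with n6 = 0 has v = 0; there are 12 such assignment(s).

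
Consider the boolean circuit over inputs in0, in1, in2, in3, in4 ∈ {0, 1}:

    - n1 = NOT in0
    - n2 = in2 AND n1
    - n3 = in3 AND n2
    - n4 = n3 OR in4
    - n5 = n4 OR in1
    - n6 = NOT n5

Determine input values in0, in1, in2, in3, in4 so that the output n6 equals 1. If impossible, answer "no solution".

in0=1, in1=0, in2=1, in3=1, in4=0

n6 = NOT n5 must be 1, so n5 = 0.
n5 = n4 OR in1 must be 0, so both n4 = 0 and in1 = 0.
Check with in0=1, in1=0, in2=1, in3=1, in4=0:
n1 = NOT in0 = NOT 1 = 0
n2 = in2 AND n1 = 1 AND 0 = 0
n3 = in3 AND n2 = 1 AND 0 = 0
n4 = n3 OR in4 = 0 OR 0 = 0
n5 = n4 OR in1 = 0 OR 0 = 0
n6 = NOT n5 = NOT 0 = 1
So n6 = 1 as required.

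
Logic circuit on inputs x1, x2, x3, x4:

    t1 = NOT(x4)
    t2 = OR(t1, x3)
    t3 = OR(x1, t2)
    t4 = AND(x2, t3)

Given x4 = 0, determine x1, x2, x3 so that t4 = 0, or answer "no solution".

t4 = AND(x2, t3) must be 0, so at least one of x2, t3 is 0.
Check with x4 = 0 and x1=1, x2=0, x3=0:
t1 = NOT(x4) = NOT 0 = 1
t2 = OR(t1, x3) = OR(1, 0) = 1
t3 = OR(x1, t2) = OR(1, 1) = 1
t4 = AND(x2, t3) = AND(0, 1) = 0
So t4 = 0.

x1=1, x2=0, x3=0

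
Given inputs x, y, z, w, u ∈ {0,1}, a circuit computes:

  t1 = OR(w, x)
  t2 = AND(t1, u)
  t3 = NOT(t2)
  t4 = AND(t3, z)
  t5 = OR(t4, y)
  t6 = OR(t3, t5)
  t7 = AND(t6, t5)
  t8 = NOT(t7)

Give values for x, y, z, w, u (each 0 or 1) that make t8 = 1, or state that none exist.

x=0 y=0 z=1 w=1 u=1

Check with x=0 y=0 z=1 w=1 u=1:
t1 = OR(w, x) = OR(1, 0) = 1
t2 = AND(t1, u) = AND(1, 1) = 1
t3 = NOT(t2) = NOT 1 = 0
t4 = AND(t3, z) = AND(0, 1) = 0
t5 = OR(t4, y) = OR(0, 0) = 0
t6 = OR(t3, t5) = OR(0, 0) = 0
t7 = AND(t6, t5) = AND(0, 0) = 0
t8 = NOT(t7) = NOT 0 = 1
So t8 = 1 as required.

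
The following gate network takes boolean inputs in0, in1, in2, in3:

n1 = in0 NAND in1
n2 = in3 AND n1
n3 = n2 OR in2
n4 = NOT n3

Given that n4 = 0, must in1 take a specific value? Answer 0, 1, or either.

Both values of in1 occur among assignments with n4 = 0:
  in1=0: in0=0, in1=0, in2=0, in3=1
  in1=1: in0=0, in1=1, in2=0, in3=1

either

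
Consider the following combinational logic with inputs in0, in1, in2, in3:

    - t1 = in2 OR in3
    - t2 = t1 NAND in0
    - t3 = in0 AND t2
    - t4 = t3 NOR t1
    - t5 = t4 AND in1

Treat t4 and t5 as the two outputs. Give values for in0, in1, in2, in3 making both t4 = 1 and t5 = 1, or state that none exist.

Check with in0=0, in1=1, in2=0, in3=0:
t1 = in2 OR in3 = 0 OR 0 = 0
t2 = t1 NAND in0 = 0 NAND 0 = 1
t3 = in0 AND t2 = 0 AND 1 = 0
t4 = t3 NOR t1 = 0 NOR 0 = 1
t5 = t4 AND in1 = 1 AND 1 = 1
So t4 = 1 and t5 = 1.

in0=0, in1=1, in2=0, in3=0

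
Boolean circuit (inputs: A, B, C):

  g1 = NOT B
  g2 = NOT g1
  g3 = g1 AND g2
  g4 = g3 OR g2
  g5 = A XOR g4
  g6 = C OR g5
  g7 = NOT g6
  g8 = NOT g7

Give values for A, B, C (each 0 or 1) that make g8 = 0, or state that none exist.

A=1, B=1, C=0

g8 = NOT g7 must be 0, so g7 = 1.
g7 = NOT g6 must be 1, so g6 = 0.
Check with A=1, B=1, C=0:
g1 = NOT B = NOT 1 = 0
g2 = NOT g1 = NOT 0 = 1
g3 = g1 AND g2 = 0 AND 1 = 0
g4 = g3 OR g2 = 0 OR 1 = 1
g5 = A XOR g4 = 1 XOR 1 = 0
g6 = C OR g5 = 0 OR 0 = 0
g7 = NOT g6 = NOT 0 = 1
g8 = NOT g7 = NOT 1 = 0
So g8 = 0 as required.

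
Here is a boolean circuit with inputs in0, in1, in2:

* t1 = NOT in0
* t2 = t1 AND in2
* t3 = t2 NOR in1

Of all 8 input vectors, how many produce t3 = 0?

t3 = t2 NOR in1 must be 0, so at least one of t2, in1 is 1.
Satisfying assignments:
  in0=0, in1=0, in2=1
  in0=0, in1=1, in2=0
  in0=0, in1=1, in2=1
  in0=1, in1=1, in2=0
  in0=1, in1=1, in2=1

5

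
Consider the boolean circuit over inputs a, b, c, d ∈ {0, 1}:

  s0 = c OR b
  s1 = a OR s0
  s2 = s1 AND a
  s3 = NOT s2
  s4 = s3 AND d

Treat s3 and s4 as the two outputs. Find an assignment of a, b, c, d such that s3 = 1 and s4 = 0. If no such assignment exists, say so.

Check with a=0, b=1, c=0, d=0:
s0 = c OR b = 0 OR 1 = 1
s1 = a OR s0 = 0 OR 1 = 1
s2 = s1 AND a = 1 AND 0 = 0
s3 = NOT s2 = NOT 0 = 1
s4 = s3 AND d = 1 AND 0 = 0
So s3 = 1 and s4 = 0.

a=0, b=1, c=0, d=0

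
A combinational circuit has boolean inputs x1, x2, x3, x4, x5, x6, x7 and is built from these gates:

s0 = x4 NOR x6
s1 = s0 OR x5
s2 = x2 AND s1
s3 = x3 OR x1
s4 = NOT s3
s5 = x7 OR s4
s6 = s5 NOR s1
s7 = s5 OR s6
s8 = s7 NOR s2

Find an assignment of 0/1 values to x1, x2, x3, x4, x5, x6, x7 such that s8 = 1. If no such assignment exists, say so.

s8 = s7 NOR s2 must be 1, so both s7 = 0 and s2 = 0.
s7 = s5 OR s6 must be 0, so both s5 = 0 and s6 = 0.
s2 = x2 AND s1 must be 0, so at least one of x2, s1 is 0.
Check with x1=1, x2=0, x3=0, x4=0, x5=0, x6=0, x7=0:
s0 = x4 NOR x6 = 0 NOR 0 = 1
s1 = s0 OR x5 = 1 OR 0 = 1
s2 = x2 AND s1 = 0 AND 1 = 0
s3 = x3 OR x1 = 0 OR 1 = 1
s4 = NOT s3 = NOT 1 = 0
s5 = x7 OR s4 = 0 OR 0 = 0
s6 = s5 NOR s1 = 0 NOR 1 = 0
s7 = s5 OR s6 = 0 OR 0 = 0
s8 = s7 NOR s2 = 0 NOR 0 = 1
So s8 = 1 as required.

x1=1, x2=0, x3=0, x4=0, x5=0, x6=0, x7=0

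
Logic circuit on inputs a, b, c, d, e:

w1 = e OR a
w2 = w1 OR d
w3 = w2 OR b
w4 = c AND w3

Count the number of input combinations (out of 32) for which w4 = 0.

w4 = c AND w3 must be 0, so at least one of c, w3 is 0.
Enumerating the 32 input combinations, 17 give w4 = 0 and 15 give w4 = 1.

17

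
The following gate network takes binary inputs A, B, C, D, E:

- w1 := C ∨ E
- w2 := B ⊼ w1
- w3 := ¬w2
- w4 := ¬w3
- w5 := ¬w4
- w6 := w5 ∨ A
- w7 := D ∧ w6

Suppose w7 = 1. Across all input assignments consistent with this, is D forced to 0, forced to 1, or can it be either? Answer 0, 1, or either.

1

w7 = D ∧ w6 must be 1, so both D = 1 and w6 = 1.
Every assignment with w7 = 1 has D = 1; there are 11 such assignment(s).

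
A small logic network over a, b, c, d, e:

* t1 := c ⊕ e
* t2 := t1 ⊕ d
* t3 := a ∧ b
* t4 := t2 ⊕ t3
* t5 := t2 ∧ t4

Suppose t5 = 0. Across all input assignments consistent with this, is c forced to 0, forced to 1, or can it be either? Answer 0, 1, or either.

either

Both values of c occur among assignments with t5 = 0:
  c=0: a=0, b=0, c=0, d=0, e=0
  c=1: a=0, b=0, c=1, d=0, e=1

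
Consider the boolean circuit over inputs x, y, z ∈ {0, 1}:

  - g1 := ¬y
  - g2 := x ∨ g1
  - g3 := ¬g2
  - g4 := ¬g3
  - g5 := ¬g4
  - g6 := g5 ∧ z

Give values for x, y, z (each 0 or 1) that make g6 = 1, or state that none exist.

Check with x=0, y=1, z=1:
g1 = ¬y = ¬1 = 0
g2 = x ∨ g1 = 0 ∨ 0 = 0
g3 = ¬g2 = ¬0 = 1
g4 = ¬g3 = ¬1 = 0
g5 = ¬g4 = ¬0 = 1
g6 = g5 ∧ z = 1 ∧ 1 = 1
So g6 = 1 as required.

x=0, y=1, z=1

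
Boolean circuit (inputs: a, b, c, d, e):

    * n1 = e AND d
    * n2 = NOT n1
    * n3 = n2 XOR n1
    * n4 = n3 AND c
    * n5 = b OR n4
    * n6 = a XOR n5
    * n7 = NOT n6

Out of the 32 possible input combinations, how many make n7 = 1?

16

n7 = NOT n6 must be 1, so n6 = 0.
Enumerating the 32 input combinations, 16 give n7 = 1 and 16 give n7 = 0.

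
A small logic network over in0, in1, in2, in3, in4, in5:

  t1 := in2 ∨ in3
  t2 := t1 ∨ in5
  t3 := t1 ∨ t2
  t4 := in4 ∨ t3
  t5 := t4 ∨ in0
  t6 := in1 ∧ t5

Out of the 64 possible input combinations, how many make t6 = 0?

33

t6 = in1 ∧ t5 must be 0, so at least one of in1, t5 is 0.
Enumerating the 64 input combinations, 33 give t6 = 0 and 31 give t6 = 1.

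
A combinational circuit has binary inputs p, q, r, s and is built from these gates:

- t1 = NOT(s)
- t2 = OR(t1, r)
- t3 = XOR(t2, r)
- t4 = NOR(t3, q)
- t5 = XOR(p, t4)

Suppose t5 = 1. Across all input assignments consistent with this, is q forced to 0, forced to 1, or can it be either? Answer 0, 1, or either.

Both values of q occur among assignments with t5 = 1:
  q=0: p=0, q=0, r=0, s=1
  q=1: p=1, q=1, r=0, s=0

either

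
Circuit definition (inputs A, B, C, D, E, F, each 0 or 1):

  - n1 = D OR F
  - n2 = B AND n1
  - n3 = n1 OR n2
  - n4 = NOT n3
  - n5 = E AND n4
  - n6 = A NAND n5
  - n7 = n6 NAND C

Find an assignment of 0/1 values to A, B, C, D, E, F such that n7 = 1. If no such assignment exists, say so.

A=0, B=0, C=0, D=0, E=0, F=0

Check with A=0, B=0, C=0, D=0, E=0, F=0:
n1 = D OR F = 0 OR 0 = 0
n2 = B AND n1 = 0 AND 0 = 0
n3 = n1 OR n2 = 0 OR 0 = 0
n4 = NOT n3 = NOT 0 = 1
n5 = E AND n4 = 0 AND 1 = 0
n6 = A NAND n5 = 0 NAND 0 = 1
n7 = n6 NAND C = 1 NAND 0 = 1
So n7 = 1 as required.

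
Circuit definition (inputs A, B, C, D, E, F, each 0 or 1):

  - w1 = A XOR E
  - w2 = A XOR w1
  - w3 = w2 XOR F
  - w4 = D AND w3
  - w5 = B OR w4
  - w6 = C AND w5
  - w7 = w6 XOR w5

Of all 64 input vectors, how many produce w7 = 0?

44

w7 = w6 XOR w5 must be 0, so w6 and w5 are equal.
Enumerating the 64 input combinations, 44 give w7 = 0 and 20 give w7 = 1.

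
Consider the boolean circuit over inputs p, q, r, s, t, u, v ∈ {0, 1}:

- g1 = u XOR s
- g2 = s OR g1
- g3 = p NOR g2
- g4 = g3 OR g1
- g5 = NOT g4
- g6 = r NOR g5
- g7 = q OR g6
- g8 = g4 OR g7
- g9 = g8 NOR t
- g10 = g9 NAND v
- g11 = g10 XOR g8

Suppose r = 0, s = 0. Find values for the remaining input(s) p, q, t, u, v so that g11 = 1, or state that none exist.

Check with r = 0, s = 0 and p=1, q=0, t=0, u=0, v=0:
g1 = u XOR s = 0 XOR 0 = 0
g2 = s OR g1 = 0 OR 0 = 0
g3 = p NOR g2 = 1 NOR 0 = 0
g4 = g3 OR g1 = 0 OR 0 = 0
g5 = NOT g4 = NOT 0 = 1
g6 = r NOR g5 = 0 NOR 1 = 0
g7 = q OR g6 = 0 OR 0 = 0
g8 = g4 OR g7 = 0 OR 0 = 0
g9 = g8 NOR t = 0 NOR 0 = 1
g10 = g9 NAND v = 1 NAND 0 = 1
g11 = g10 XOR g8 = 1 XOR 0 = 1
So g11 = 1.

p=1, q=0, t=0, u=0, v=0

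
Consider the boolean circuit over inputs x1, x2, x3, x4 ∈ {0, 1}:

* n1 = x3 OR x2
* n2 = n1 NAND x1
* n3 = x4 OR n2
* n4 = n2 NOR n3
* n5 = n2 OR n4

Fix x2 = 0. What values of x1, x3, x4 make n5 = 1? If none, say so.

n5 = n2 OR n4 must be 1, so at least one of n2, n4 is 1.
Check with x2 = 0 and x1=0, x3=1, x4=1:
n1 = x3 OR x2 = 1 OR 0 = 1
n2 = n1 NAND x1 = 1 NAND 0 = 1
n3 = x4 OR n2 = 1 OR 1 = 1
n4 = n2 NOR n3 = 1 NOR 1 = 0
n5 = n2 OR n4 = 1 OR 0 = 1
So n5 = 1.

x1=0 x3=1 x4=1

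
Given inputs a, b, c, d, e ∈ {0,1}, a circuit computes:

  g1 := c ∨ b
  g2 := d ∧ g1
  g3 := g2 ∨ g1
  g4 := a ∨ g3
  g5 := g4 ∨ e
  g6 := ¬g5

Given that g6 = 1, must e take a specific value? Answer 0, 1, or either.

0

g6 = ¬g5 must be 1, so g5 = 0.
Every assignment with g6 = 1 has e = 0; there are 2 such assignment(s).
  a=0, b=0, c=0, d=0, e=0
  a=0, b=0, c=0, d=1, e=0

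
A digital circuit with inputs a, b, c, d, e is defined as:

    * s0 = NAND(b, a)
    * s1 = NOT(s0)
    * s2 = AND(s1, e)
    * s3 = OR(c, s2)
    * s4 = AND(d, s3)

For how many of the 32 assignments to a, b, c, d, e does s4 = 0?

23

s4 = AND(d, s3) must be 0, so at least one of d, s3 is 0.
Enumerating the 32 input combinations, 23 give s4 = 0 and 9 give s4 = 1.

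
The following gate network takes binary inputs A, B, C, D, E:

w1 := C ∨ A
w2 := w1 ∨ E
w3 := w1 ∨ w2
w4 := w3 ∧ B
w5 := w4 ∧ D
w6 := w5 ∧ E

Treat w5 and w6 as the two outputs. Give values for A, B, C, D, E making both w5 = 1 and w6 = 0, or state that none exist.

Check with A=0, B=1, C=1, D=1, E=0:
w1 = C ∨ A = 1 ∨ 0 = 1
w2 = w1 ∨ E = 1 ∨ 0 = 1
w3 = w1 ∨ w2 = 1 ∨ 1 = 1
w4 = w3 ∧ B = 1 ∧ 1 = 1
w5 = w4 ∧ D = 1 ∧ 1 = 1
w6 = w5 ∧ E = 1 ∧ 0 = 0
So w5 = 1 and w6 = 0.

A=0, B=1, C=1, D=1, E=0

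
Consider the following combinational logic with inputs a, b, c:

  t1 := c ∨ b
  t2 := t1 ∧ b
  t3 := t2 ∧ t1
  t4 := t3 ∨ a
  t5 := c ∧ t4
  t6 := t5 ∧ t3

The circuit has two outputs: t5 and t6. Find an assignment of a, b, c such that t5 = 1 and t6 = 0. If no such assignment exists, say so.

a=1, b=0, c=1

Check with a=1, b=0, c=1:
t1 = c ∨ b = 1 ∨ 0 = 1
t2 = t1 ∧ b = 1 ∧ 0 = 0
t3 = t2 ∧ t1 = 0 ∧ 1 = 0
t4 = t3 ∨ a = 0 ∨ 1 = 1
t5 = c ∧ t4 = 1 ∧ 1 = 1
t6 = t5 ∧ t3 = 1 ∧ 0 = 0
So t5 = 1 and t6 = 0.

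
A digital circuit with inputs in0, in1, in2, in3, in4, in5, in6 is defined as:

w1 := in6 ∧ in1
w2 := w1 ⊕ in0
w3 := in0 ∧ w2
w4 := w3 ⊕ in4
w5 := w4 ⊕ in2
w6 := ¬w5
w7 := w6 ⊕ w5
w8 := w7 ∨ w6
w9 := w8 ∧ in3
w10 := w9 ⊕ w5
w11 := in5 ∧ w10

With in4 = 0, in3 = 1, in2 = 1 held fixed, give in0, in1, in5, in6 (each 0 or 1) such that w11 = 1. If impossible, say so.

w11 = in5 ∧ w10 must be 1, so both in5 = 1 and w10 = 1.
w10 = w9 ⊕ w5 must be 1, so w9 and w5 differ.
Check with in4 = 0, in3 = 1, in2 = 1 and in0=1, in1=0, in5=1, in6=0:
w1 = in6 ∧ in1 = 0 ∧ 0 = 0
w2 = w1 ⊕ in0 = 0 ⊕ 1 = 1
w3 = in0 ∧ w2 = 1 ∧ 1 = 1
w4 = w3 ⊕ in4 = 1 ⊕ 0 = 1
w5 = w4 ⊕ in2 = 1 ⊕ 1 = 0
w6 = ¬w5 = ¬0 = 1
w7 = w6 ⊕ w5 = 1 ⊕ 0 = 1
w8 = w7 ∨ w6 = 1 ∨ 1 = 1
w9 = w8 ∧ in3 = 1 ∧ 1 = 1
w10 = w9 ⊕ w5 = 1 ⊕ 0 = 1
w11 = in5 ∧ w10 = 1 ∧ 1 = 1
So w11 = 1.

in0=1, in1=0, in5=1, in6=0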